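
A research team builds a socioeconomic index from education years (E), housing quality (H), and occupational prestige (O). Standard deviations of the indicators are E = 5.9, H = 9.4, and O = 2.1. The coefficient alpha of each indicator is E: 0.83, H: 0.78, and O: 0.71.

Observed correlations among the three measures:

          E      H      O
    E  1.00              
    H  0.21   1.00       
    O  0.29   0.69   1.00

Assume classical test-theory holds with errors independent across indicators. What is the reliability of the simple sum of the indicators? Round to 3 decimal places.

Var(E+H+O) = 5.9² + 9.4² + 2.1² + 2·[5.9·9.4·0.21 + 5.9·2.1·0.29 + 9.4·2.1·0.69] = 127.58 + 57.7206 = 185.301.
Under uncorrelated errors the observed covariances equal the true-score covariances, so only the own-variance terms attenuate.
True-score variance = [5.9²·0.83 + 9.4²·0.78 + 2.1²·0.71] + 57.7206 = 100.944 + 57.7206 = 158.665.
Reliability = 158.665 / 185.301 = 0.856.

0.856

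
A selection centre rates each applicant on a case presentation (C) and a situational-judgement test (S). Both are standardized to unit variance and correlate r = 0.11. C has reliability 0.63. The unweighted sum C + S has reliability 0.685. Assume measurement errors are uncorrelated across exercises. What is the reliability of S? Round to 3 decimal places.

Var(C+S) = 2 + 2·0.11 = 2.220.
True-score variance = ρ_C + ρ_S + 2·0.11, so 0.685 = (0.63 + ρ_S + 0.22) / 2.220.
ρ_S = 0.685·2.220 − 0.63 − 0.22 = 0.671.

0.671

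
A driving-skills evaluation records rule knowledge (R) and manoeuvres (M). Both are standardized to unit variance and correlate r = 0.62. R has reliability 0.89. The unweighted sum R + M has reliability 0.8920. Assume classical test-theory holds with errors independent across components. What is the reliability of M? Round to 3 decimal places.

Var(R+M) = 2 + 2·0.62 = 3.240.
True-score variance = ρ_R + ρ_M + 2·0.62, so 0.8920 = (0.89 + ρ_M + 1.24) / 3.240.
ρ_M = 0.8920·3.240 − 0.89 − 1.24 = 0.760.

0.760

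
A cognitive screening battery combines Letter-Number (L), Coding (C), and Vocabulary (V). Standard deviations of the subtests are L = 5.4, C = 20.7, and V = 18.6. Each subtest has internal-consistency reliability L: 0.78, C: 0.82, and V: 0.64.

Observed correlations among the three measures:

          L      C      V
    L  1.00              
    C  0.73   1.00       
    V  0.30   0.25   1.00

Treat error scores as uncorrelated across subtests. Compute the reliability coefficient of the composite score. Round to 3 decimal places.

0.829

Var(L+C+V) = 5.4² + 20.7² + 18.6² + 2·[5.4·20.7·0.73 + 5.4·18.6·0.30 + 20.7·18.6·0.25] = 803.61 + 415.973 = 1219.58.
With uncorrelated errors the cross-covariances are all true-score covariance, so they carry over unchanged; only the diagonal terms shrink to ρᵢσᵢ².
True-score variance = [5.4²·0.78 + 20.7²·0.82 + 18.6²·0.64] + 415.973 = 595.521 + 415.973 = 1011.49.
Reliability = 1011.49 / 1219.58 = 0.829.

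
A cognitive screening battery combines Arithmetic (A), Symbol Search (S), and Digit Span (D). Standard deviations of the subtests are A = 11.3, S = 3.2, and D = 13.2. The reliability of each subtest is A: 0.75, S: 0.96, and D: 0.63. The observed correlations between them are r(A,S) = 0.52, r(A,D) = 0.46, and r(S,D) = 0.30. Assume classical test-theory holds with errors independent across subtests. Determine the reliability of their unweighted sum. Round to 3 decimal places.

Var(A+S+D) = 11.3² + 3.2² + 13.2² + 2·[11.3·3.2·0.52 + 11.3·13.2·0.46 + 3.2·13.2·0.30] = 312.17 + 200.178 = 512.348.
Because errors are independent across components, Cov(Tᵢ,Tⱼ) = Cov(Xᵢ,Xⱼ); the off-diagonal part of the true-score variance is the same as above.
True-score variance = [11.3²·0.75 + 3.2²·0.96 + 13.2²·0.63] + 200.178 = 215.369 + 200.178 = 415.547.
Reliability = 415.547 / 512.348 = 0.811.

0.811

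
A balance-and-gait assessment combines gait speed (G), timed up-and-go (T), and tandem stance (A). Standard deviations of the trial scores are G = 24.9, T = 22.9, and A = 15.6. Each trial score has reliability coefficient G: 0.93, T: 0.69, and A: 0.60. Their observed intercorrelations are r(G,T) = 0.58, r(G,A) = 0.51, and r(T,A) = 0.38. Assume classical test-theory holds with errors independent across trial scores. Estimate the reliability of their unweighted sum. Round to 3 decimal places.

0.888

Var(G+T+A) = 24.9² + 22.9² + 15.6² + 2·[24.9·22.9·0.58 + 24.9·15.6·0.51 + 22.9·15.6·0.38] = 1387.78 + 1329.15 = 2716.93.
Because errors are independent across components, Cov(Tᵢ,Tⱼ) = Cov(Xᵢ,Xⱼ); the off-diagonal part of the true-score variance is the same as above.
True-score variance = [24.9²·0.93 + 22.9²·0.69 + 15.6²·0.60] + 1329.15 = 1084.47 + 1329.15 = 2413.62.
Reliability = 2413.62 / 2716.93 = 0.888.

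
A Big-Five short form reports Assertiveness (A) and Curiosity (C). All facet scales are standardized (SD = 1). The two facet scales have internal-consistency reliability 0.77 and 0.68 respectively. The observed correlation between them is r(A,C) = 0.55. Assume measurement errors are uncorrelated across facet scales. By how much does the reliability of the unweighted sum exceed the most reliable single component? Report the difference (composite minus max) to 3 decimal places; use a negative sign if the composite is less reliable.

0.053

Var(sum) = 2 + 1.1 = 3.1; true-score variance = 1.45 + 1.1 = 2.55; composite reliability = 0.8226.
Max component reliability = 0.7700.
Difference = 0.8226 − 0.7700 = 0.053.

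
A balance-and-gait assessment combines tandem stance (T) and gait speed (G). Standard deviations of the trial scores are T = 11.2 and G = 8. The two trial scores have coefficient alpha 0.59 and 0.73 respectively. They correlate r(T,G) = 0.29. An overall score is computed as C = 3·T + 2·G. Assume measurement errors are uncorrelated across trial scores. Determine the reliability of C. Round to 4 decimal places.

Var(C) = 3²·11.2² + 2²·8² + 2·[6·11.2·8·0.29] = 1384.96 + 311.808 = 1696.77.
Because errors are independent across components, Cov(Tᵢ,Tⱼ) = Cov(Xᵢ,Xⱼ); the off-diagonal part of the true-score variance is the same as above.
True-score variance = [3²·11.2²·0.59 + 2²·8²·0.73] + 311.808 = 852.966 + 311.808 = 1164.77.
Reliability = 1164.77 / 1696.77 = 0.6865.

0.6865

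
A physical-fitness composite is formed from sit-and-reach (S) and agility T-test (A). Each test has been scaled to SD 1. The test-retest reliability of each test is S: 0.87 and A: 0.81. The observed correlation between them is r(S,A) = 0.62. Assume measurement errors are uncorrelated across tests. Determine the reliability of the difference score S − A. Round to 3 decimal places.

Var(S−A) = 1 + 1 − 2·0.62 = 2 − 1.24 = 0.76.
Because errors are independent across components, Cov(Tᵢ,Tⱼ) = Cov(Xᵢ,Xⱼ); the off-diagonal part of the true-score variance is the same as above.
True-score variance = [0.87 + 0.81] − 1.24 = 1.68 − 1.24 = 0.44.
Reliability = 0.44 / 0.76 = 0.579.

0.579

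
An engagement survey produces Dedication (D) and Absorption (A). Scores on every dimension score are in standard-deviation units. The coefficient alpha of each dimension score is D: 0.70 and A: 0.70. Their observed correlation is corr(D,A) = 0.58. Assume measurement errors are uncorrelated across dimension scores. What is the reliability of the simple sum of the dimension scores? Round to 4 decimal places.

Var(D+A) = 2 + 2·[0.58] = 2 + 1.16 = 3.16.
Under uncorrelated errors the observed covariances equal the true-score covariances, so only the own-variance terms attenuate.
True-score variance = [0.70 + 0.70] + 1.16 = 1.4 + 1.16 = 2.56.
Reliability = 2.56 / 3.16 = 0.8101.

0.8101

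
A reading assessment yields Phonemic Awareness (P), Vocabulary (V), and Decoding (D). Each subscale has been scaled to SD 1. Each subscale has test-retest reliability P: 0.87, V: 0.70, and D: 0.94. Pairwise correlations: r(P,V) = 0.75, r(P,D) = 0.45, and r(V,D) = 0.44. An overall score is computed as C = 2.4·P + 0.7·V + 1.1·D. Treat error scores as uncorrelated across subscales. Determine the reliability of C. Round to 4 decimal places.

0.9257

Var(C) = 2.4² + 0.7² + 1.1² + 2·[1.68·0.75 + 2.64·0.45 + 0.77·0.44] = 7.46 + 5.5736 = 13.0336.
With uncorrelated errors the cross-covariances are all true-score covariance, so they carry over unchanged; only the diagonal terms shrink to ρᵢσᵢ².
True-score variance = [2.4²·0.87 + 0.7²·0.70 + 1.1²·0.94] + 5.5736 = 6.4916 + 5.5736 = 12.0652.
Reliability = 12.0652 / 13.0336 = 0.9257.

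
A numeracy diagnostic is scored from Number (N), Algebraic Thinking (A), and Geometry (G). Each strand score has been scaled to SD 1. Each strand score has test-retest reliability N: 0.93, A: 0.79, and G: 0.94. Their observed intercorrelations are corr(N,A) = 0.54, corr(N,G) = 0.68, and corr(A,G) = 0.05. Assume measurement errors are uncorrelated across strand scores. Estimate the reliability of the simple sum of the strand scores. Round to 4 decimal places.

Var(N+A+G) = 3 + 2·[0.54 + 0.68 + 0.05] = 3 + 2.54 = 5.54.
Because errors are independent across components, Cov(Tᵢ,Tⱼ) = Cov(Xᵢ,Xⱼ); the off-diagonal part of the true-score variance is the same as above.
True-score variance = [0.93 + 0.79 + 0.94] + 2.54 = 2.66 + 2.54 = 5.2.
Reliability = 5.2 / 5.54 = 0.9386.

0.9386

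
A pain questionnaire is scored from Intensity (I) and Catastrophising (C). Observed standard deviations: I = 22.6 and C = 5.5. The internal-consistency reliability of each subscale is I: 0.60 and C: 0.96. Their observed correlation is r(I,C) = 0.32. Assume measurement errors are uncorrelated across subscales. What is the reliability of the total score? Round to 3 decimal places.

0.669

Var(I+C) = 22.6² + 5.5² + 2·[22.6·5.5·0.32] = 541.01 + 79.552 = 620.562.
Under uncorrelated errors the observed covariances equal the true-score covariances, so only the own-variance terms attenuate.
True-score variance = [22.6²·0.60 + 5.5²·0.96] + 79.552 = 335.496 + 79.552 = 415.048.
Reliability = 415.048 / 620.562 = 0.669.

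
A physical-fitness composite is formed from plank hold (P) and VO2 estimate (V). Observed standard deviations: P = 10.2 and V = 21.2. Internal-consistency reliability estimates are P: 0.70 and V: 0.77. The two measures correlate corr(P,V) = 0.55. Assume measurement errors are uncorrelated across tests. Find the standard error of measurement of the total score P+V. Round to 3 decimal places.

11.601

Var(total) = 553.48 + 237.864 = 791.344.
True-score variance = 418.897 + 237.864 = 656.761, so reliability = 0.8299.
Error variance = 791.344 − 656.761 = 134.583; SEM = √134.583 = 11.601.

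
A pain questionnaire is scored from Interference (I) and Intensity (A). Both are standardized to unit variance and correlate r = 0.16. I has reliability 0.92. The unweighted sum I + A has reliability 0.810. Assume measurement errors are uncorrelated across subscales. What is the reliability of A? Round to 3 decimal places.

0.639

Var(I+A) = 2 + 2·0.16 = 2.320.
True-score variance = ρ_I + ρ_A + 2·0.16, so 0.810 = (0.92 + ρ_A + 0.32) / 2.320.
ρ_A = 0.810·2.320 − 0.92 − 0.32 = 0.639.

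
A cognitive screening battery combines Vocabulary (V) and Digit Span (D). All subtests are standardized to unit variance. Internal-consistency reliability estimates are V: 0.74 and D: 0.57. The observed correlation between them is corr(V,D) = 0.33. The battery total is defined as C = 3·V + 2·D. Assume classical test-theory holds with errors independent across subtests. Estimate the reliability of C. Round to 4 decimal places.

0.7606

Var(C) = 3² + 2² + 2·[6·0.33] = 13 + 3.96 = 16.96.
Under uncorrelated errors the observed covariances equal the true-score covariances, so only the own-variance terms attenuate.
True-score variance = [3²·0.74 + 2²·0.57] + 3.96 = 8.94 + 3.96 = 12.9.
Reliability = 12.9 / 16.96 = 0.7606.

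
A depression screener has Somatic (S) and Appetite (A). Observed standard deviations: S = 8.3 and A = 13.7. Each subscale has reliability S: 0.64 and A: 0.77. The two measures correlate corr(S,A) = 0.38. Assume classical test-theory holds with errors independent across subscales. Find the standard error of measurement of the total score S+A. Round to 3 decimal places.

8.244

Var(total) = 256.58 + 86.4196 = 343.
True-score variance = 188.611 + 86.4196 = 275.03, so reliability = 0.8018.
Error variance = 343 − 275.03 = 67.9691; SEM = √67.9691 = 8.244.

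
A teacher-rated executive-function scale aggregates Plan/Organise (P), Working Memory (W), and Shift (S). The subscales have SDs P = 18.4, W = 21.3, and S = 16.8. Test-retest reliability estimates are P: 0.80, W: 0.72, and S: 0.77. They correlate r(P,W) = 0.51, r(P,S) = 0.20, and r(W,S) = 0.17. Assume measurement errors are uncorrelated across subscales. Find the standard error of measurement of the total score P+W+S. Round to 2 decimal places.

Var(total) = 1074.49 + 645.072 = 1719.56.
True-score variance = 814.83 + 645.072 = 1459.9, so reliability = 0.8490.
Error variance = 1719.56 − 1459.9 = 259.66; SEM = √259.66 = 16.11.

16.11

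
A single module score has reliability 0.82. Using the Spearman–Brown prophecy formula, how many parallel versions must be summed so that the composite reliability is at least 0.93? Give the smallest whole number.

k ≥ ρ*(1−ρ₁)/(ρ₁(1−ρ*)) = 0.93·0.18 / (0.82·0.07) = 2.916.
Smallest integer k = 3.

3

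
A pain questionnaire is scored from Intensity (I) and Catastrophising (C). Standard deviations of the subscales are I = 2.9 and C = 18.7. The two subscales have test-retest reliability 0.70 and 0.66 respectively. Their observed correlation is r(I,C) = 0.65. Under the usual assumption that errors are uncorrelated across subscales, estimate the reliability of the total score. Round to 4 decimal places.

Var(I+C) = 2.9² + 18.7² + 2·[2.9·18.7·0.65] = 358.1 + 70.499 = 428.599.
Under uncorrelated errors the observed covariances equal the true-score covariances, so only the own-variance terms attenuate.
True-score variance = [2.9²·0.70 + 18.7²·0.66] + 70.499 = 236.682 + 70.499 = 307.181.
Reliability = 307.181 / 428.599 = 0.7167.

0.7167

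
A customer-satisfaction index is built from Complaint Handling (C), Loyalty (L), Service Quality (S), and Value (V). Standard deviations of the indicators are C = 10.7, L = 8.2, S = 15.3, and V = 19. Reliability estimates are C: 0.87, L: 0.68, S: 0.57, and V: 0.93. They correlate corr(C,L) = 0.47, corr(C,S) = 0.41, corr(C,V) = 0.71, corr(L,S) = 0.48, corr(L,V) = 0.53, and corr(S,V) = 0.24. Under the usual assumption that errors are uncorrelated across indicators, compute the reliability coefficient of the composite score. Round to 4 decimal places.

Var(C+L+S+V) = 10.7² + 8.2² + 15.3² + 19² + 2·[10.7·8.2·0.47 + 10.7·15.3·0.41 + 10.7·19·0.71 + 8.2·15.3·0.48 + 8.2·19·0.53 + 15.3·19·0.24] = 776.82 + 930.529 = 1707.35.
Under uncorrelated errors the observed covariances equal the true-score covariances, so only the own-variance terms attenuate.
True-score variance = [10.7²·0.87 + 8.2²·0.68 + 15.3²·0.57 + 19²·0.93] + 930.529 = 614.491 + 930.529 = 1545.02.
Reliability = 1545.02 / 1707.35 = 0.9049.

0.9049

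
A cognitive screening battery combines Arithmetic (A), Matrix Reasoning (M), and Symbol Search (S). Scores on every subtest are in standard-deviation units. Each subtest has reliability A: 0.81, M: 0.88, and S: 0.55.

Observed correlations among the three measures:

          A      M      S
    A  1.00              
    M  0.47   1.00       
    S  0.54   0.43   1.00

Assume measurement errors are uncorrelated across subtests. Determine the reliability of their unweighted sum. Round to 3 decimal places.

Var(A+M+S) = 3 + 2·[0.47 + 0.54 + 0.43] = 3 + 2.88 = 5.88.
With uncorrelated errors the cross-covariances are all true-score covariance, so they carry over unchanged; only the diagonal terms shrink to ρᵢσᵢ².
True-score variance = [0.81 + 0.88 + 0.55] + 2.88 = 2.24 + 2.88 = 5.12.
Reliability = 5.12 / 5.88 = 0.871.

0.871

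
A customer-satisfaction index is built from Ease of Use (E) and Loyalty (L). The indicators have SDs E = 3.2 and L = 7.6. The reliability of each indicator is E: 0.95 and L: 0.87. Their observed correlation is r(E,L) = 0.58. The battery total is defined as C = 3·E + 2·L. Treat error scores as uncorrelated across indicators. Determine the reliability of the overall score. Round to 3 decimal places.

0.930

Var(C) = 3²·3.2² + 2²·7.6² + 2·[6·3.2·7.6·0.58] = 323.2 + 169.267 = 492.467.
Under uncorrelated errors the observed covariances equal the true-score covariances, so only the own-variance terms attenuate.
True-score variance = [3²·3.2²·0.95 + 2²·7.6²·0.87] + 169.267 = 288.557 + 169.267 = 457.824.
Reliability = 457.824 / 492.467 = 0.930.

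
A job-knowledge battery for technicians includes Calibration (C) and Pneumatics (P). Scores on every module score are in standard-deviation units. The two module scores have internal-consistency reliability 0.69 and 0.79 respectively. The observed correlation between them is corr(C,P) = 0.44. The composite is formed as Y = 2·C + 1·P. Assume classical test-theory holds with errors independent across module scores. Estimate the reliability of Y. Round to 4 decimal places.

0.7855

Var(Y) = 2² + 1 + 2·[2·0.44] = 5 + 1.76 = 6.76.
With uncorrelated errors the cross-covariances are all true-score covariance, so they carry over unchanged; only the diagonal terms shrink to ρᵢσᵢ².
True-score variance = [2²·0.69 + 0.79] + 1.76 = 3.55 + 1.76 = 5.31.
Reliability = 5.31 / 6.76 = 0.7855.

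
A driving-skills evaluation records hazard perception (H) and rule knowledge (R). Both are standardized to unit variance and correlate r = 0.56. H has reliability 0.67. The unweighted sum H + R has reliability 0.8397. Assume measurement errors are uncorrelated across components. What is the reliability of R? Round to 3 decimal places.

Var(H+R) = 2 + 2·0.56 = 3.120.
True-score variance = ρ_H + ρ_R + 2·0.56, so 0.8397 = (0.67 + ρ_R + 1.12) / 3.120.
ρ_R = 0.8397·3.120 − 0.67 − 1.12 = 0.830.

0.830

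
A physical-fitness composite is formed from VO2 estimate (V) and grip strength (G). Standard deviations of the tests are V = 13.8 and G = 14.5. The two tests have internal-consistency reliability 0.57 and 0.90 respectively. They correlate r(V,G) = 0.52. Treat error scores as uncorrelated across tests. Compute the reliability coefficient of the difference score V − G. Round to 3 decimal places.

Var(V−G) = 13.8² + 14.5² − 2·13.8·14.5·0.52 = 400.69 − 208.104 = 192.586.
With uncorrelated errors the cross-covariances are all true-score covariance, so they carry over unchanged; only the diagonal terms shrink to ρᵢσᵢ².
True-score variance = [13.8²·0.57 + 14.5²·0.90] − 208.104 = 297.776 − 208.104 = 89.6718.
Reliability = 89.6718 / 192.586 = 0.466.

0.466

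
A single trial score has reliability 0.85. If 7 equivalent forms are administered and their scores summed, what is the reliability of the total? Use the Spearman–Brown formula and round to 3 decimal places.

0.975

ρ_k = kρ / (1 + (k−1)ρ) = 7·0.85 / (1 + 6·0.85) = 5.950 / 6.100 = 0.975.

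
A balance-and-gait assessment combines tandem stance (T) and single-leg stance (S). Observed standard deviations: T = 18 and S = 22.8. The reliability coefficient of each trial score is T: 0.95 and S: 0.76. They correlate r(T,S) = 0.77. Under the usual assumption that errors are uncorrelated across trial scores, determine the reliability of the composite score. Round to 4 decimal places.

0.9045

Var(T+S) = 18² + 22.8² + 2·[18·22.8·0.77] = 843.84 + 632.016 = 1475.86.
Because errors are independent across components, Cov(Tᵢ,Tⱼ) = Cov(Xᵢ,Xⱼ); the off-diagonal part of the true-score variance is the same as above.
True-score variance = [18²·0.95 + 22.8²·0.76] + 632.016 = 702.878 + 632.016 = 1334.89.
Reliability = 1334.89 / 1475.86 = 0.9045.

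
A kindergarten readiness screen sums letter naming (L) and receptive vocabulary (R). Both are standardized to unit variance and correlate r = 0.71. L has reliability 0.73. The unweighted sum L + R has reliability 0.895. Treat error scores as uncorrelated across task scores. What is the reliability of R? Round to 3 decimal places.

Var(L+R) = 2 + 2·0.71 = 3.420.
True-score variance = ρ_L + ρ_R + 2·0.71, so 0.895 = (0.73 + ρ_R + 1.42) / 3.420.
ρ_R = 0.895·3.420 − 0.73 − 1.42 = 0.911.

0.911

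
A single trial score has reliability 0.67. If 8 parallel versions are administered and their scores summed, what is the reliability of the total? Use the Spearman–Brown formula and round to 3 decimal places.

ρ_k = kρ / (1 + (k−1)ρ) = 8·0.67 / (1 + 7·0.67) = 5.360 / 5.690 = 0.942.

0.942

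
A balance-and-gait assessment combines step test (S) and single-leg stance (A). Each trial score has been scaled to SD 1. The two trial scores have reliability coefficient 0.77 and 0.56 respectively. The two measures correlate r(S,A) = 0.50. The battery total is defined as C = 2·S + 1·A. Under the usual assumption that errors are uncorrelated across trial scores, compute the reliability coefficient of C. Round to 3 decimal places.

Var(C) = 2² + 1 + 2·[2·0.50] = 5 + 2 = 7.
Because errors are independent across components, Cov(Tᵢ,Tⱼ) = Cov(Xᵢ,Xⱼ); the off-diagonal part of the true-score variance is the same as above.
True-score variance = [2²·0.77 + 0.56] + 2 = 3.64 + 2 = 5.64.
Reliability = 5.64 / 7 = 0.806.

0.806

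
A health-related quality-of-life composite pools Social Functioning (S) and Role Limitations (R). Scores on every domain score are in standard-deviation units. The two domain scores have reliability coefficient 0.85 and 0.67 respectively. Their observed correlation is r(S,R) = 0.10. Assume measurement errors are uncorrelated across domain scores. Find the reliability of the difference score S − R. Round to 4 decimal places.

0.7333

Var(S−R) = 1 + 1 − 2·0.10 = 2 − 0.2 = 1.8.
Because errors are independent across components, Cov(Tᵢ,Tⱼ) = Cov(Xᵢ,Xⱼ); the off-diagonal part of the true-score variance is the same as above.
True-score variance = [0.85 + 0.67] − 0.2 = 1.52 − 0.2 = 1.32.
Reliability = 1.32 / 1.8 = 0.7333.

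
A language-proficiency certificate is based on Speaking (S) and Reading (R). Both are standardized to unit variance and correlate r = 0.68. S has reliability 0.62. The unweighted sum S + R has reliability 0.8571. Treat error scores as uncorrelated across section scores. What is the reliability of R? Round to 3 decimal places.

Var(S+R) = 2 + 2·0.68 = 3.360.
True-score variance = ρ_S + ρ_R + 2·0.68, so 0.8571 = (0.62 + ρ_R + 1.36) / 3.360.
ρ_R = 0.8571·3.360 − 0.62 − 1.36 = 0.900.

0.900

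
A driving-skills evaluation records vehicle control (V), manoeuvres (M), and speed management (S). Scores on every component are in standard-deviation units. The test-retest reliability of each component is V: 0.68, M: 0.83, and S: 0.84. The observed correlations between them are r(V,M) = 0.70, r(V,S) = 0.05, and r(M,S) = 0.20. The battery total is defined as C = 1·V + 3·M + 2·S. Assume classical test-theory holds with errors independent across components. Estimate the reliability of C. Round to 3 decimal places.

0.880

Var(C) = 1 + 3² + 2² + 2·[3·0.70 + 2·0.05 + 6·0.20] = 14 + 6.8 = 20.8.
Under uncorrelated errors the observed covariances equal the true-score covariances, so only the own-variance terms attenuate.
True-score variance = [0.68 + 3²·0.83 + 2²·0.84] + 6.8 = 11.51 + 6.8 = 18.31.
Reliability = 18.31 / 20.8 = 0.880.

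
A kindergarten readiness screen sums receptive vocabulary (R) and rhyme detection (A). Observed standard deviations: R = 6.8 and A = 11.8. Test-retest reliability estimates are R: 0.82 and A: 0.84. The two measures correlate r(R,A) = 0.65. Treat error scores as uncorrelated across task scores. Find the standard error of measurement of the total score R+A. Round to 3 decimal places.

Var(total) = 185.48 + 104.312 = 289.792.
True-score variance = 154.878 + 104.312 = 259.19, so reliability = 0.8944.
Error variance = 289.792 − 259.19 = 30.6016; SEM = √30.6016 = 5.532.

5.532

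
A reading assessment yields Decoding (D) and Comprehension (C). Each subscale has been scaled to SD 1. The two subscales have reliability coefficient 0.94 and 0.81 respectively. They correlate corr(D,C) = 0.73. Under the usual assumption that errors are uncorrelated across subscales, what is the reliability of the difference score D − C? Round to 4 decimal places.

0.5370

Var(D−C) = 1 + 1 − 2·0.73 = 2 − 1.46 = 0.54.
With uncorrelated errors the cross-covariances are all true-score covariance, so they carry over unchanged; only the diagonal terms shrink to ρᵢσᵢ².
True-score variance = [0.94 + 0.81] − 1.46 = 1.75 − 1.46 = 0.29.
Reliability = 0.29 / 0.54 = 0.5370.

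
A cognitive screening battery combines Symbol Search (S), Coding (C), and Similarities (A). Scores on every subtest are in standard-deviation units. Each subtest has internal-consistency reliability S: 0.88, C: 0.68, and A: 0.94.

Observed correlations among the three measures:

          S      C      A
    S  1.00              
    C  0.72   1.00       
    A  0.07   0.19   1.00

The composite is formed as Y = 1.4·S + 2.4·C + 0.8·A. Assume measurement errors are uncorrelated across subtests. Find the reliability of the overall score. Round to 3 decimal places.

Var(Y) = 1.4² + 2.4² + 0.8² + 2·[3.36·0.72 + 1.12·0.07 + 1.92·0.19] = 8.36 + 5.7248 = 14.0848.
With uncorrelated errors the cross-covariances are all true-score covariance, so they carry over unchanged; only the diagonal terms shrink to ρᵢσᵢ².
True-score variance = [1.4²·0.88 + 2.4²·0.68 + 0.8²·0.94] + 5.7248 = 6.2432 + 5.7248 = 11.968.
Reliability = 11.968 / 14.0848 = 0.850.

0.850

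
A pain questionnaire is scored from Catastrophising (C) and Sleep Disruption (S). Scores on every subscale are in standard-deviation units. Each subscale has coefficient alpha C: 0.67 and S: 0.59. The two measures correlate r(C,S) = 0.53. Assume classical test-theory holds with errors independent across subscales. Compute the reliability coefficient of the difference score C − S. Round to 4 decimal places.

Var(C−S) = 1 + 1 − 2·0.53 = 2 − 1.06 = 0.94.
With uncorrelated errors the cross-covariances are all true-score covariance, so they carry over unchanged; only the diagonal terms shrink to ρᵢσᵢ².
True-score variance = [0.67 + 0.59] − 1.06 = 1.26 − 1.06 = 0.2.
Reliability = 0.2 / 0.94 = 0.2128.

0.2128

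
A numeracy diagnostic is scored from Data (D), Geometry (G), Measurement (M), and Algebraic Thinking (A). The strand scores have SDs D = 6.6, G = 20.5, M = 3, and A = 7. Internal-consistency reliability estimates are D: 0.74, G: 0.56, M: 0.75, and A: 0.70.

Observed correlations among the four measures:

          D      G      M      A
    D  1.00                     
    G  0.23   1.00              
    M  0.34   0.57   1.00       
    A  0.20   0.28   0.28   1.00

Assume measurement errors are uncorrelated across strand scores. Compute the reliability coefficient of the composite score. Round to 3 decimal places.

Var(D+G+M+A) = 6.6² + 20.5² + 3² + 7² + 2·[6.6·20.5·0.23 + 6.6·3·0.34 + 6.6·7·0.20 + 20.5·3·0.57 + 20.5·7·0.28 + 3·7·0.28] = 521.81 + 256.412 = 778.222.
With uncorrelated errors the cross-covariances are all true-score covariance, so they carry over unchanged; only the diagonal terms shrink to ρᵢσᵢ².
True-score variance = [6.6²·0.74 + 20.5²·0.56 + 3²·0.75 + 7²·0.70] + 256.412 = 308.624 + 256.412 = 565.036.
Reliability = 565.036 / 778.222 = 0.726.

0.726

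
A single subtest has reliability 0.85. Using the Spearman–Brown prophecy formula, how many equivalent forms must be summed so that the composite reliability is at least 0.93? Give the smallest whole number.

3

k ≥ ρ*(1−ρ₁)/(ρ₁(1−ρ*)) = 0.93·0.15 / (0.85·0.07) = 2.345.
Smallest integer k = 3.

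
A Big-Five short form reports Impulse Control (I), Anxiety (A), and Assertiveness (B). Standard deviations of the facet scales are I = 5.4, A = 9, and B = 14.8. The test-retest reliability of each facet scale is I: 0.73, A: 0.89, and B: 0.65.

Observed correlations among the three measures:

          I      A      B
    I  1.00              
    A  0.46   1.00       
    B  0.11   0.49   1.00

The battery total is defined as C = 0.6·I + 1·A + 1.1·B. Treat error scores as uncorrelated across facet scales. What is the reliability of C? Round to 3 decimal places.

Var(C) = 0.6²·5.4² + 9² + 1.1²·14.8² + 2·[0.6·5.4·9·0.46 + 0.66·5.4·14.8·0.11 + 1.1·9·14.8·0.49] = 356.536 + 182.021 = 538.557.
Because errors are independent across components, Cov(Tᵢ,Tⱼ) = Cov(Xᵢ,Xⱼ); the off-diagonal part of the true-score variance is the same as above.
True-score variance = [0.6²·5.4²·0.73 + 9²·0.89 + 1.1²·14.8²·0.65] + 182.021 = 252.028 + 182.021 = 434.049.
Reliability = 434.049 / 538.557 = 0.806.

0.806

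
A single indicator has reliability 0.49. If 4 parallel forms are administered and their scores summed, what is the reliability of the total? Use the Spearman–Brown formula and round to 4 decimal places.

0.7935

ρ_k = kρ / (1 + (k−1)ρ) = 4·0.49 / (1 + 3·0.49) = 1.960 / 2.470 = 0.7935.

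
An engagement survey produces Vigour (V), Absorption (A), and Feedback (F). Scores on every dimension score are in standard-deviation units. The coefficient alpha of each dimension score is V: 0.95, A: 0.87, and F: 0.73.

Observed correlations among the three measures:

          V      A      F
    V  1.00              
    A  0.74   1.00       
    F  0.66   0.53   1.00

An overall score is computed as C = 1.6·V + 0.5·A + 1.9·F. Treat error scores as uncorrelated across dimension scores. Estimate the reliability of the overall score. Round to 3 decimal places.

0.910

Var(C) = 1.6² + 0.5² + 1.9² + 2·[0.8·0.74 + 3.04·0.66 + 0.95·0.53] = 6.42 + 6.2038 = 12.6238.
With uncorrelated errors the cross-covariances are all true-score covariance, so they carry over unchanged; only the diagonal terms shrink to ρᵢσᵢ².
True-score variance = [1.6²·0.95 + 0.5²·0.87 + 1.9²·0.73] + 6.2038 = 5.2848 + 6.2038 = 11.4886.
Reliability = 11.4886 / 12.6238 = 0.910.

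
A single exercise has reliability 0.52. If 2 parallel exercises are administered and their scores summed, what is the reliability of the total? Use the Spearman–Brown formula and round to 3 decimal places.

ρ_k = kρ / (1 + (k−1)ρ) = 2·0.52 / (1 + 1·0.52) = 1.040 / 1.520 = 0.684.

0.684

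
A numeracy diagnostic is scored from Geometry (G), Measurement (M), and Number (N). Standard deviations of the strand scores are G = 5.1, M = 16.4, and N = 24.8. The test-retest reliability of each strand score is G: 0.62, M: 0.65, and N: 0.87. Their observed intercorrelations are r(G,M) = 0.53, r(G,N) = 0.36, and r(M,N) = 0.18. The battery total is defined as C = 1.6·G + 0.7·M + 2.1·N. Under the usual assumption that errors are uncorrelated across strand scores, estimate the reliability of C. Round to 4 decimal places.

Var(C) = 1.6²·5.1² + 0.7²·16.4² + 2.1²·24.8² + 2·[1.12·5.1·16.4·0.53 + 3.36·5.1·24.8·0.36 + 1.47·16.4·24.8·0.18] = 2910.7 + 620.514 = 3531.22.
With uncorrelated errors the cross-covariances are all true-score covariance, so they carry over unchanged; only the diagonal terms shrink to ρᵢσᵢ².
True-score variance = [1.6²·5.1²·0.62 + 0.7²·16.4²·0.65 + 2.1²·24.8²·0.87] + 620.514 = 2486.67 + 620.514 = 3107.18.
Reliability = 3107.18 / 3531.22 = 0.8799.

0.8799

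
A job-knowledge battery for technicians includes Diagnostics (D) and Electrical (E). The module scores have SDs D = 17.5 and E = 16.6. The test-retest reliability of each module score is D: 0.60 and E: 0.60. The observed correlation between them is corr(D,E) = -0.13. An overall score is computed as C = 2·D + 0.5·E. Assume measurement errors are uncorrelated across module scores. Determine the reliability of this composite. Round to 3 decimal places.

0.575

Var(C) = 2²·17.5² + 0.5²·16.6² + 2·[17.5·16.6·(-0.13)] = 1293.89 − 75.53 = 1218.36.
With uncorrelated errors the cross-covariances are all true-score covariance, so they carry over unchanged; only the diagonal terms shrink to ρᵢσᵢ².
True-score variance = [2²·17.5²·0.60 + 0.5²·16.6²·0.60] − 75.53 = 776.334 − 75.53 = 700.804.
Reliability = 700.804 / 1218.36 = 0.575.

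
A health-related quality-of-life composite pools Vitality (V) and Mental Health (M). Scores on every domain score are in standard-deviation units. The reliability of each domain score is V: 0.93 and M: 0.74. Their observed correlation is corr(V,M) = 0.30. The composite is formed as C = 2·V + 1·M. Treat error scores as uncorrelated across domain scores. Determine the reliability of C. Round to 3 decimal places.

0.913

Var(C) = 2² + 1 + 2·[2·0.30] = 5 + 1.2 = 6.2.
Under uncorrelated errors the observed covariances equal the true-score covariances, so only the own-variance terms attenuate.
True-score variance = [2²·0.93 + 0.74] + 1.2 = 4.46 + 1.2 = 5.66.
Reliability = 5.66 / 6.2 = 0.913.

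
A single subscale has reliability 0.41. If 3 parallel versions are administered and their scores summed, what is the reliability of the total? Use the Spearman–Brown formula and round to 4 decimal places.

ρ_k = kρ / (1 + (k−1)ρ) = 3·0.41 / (1 + 2·0.41) = 1.230 / 1.820 = 0.6758.

0.6758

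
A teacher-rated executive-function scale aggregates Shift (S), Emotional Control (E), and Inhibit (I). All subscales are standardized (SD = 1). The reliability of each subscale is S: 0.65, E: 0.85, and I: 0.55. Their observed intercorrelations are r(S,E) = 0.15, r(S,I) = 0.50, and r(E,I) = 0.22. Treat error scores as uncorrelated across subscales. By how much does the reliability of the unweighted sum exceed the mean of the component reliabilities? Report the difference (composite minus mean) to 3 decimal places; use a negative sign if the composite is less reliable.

0.116

Var(sum) = 3 + 1.74 = 4.74; true-score variance = 2.05 + 1.74 = 3.79; composite reliability = 0.7996.
Mean component reliability = 0.6833.
Difference = 0.7996 − 0.6833 = 0.116.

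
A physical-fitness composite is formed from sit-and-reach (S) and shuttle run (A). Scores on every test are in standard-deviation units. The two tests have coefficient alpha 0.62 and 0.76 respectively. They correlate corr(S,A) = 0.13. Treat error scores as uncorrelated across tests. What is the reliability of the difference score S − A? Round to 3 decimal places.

Var(S−A) = 1 + 1 − 2·0.13 = 2 − 0.26 = 1.74.
Because errors are independent across components, Cov(Tᵢ,Tⱼ) = Cov(Xᵢ,Xⱼ); the off-diagonal part of the true-score variance is the same as above.
True-score variance = [0.62 + 0.76] − 0.26 = 1.38 − 0.26 = 1.12.
Reliability = 1.12 / 1.74 = 0.644.

0.644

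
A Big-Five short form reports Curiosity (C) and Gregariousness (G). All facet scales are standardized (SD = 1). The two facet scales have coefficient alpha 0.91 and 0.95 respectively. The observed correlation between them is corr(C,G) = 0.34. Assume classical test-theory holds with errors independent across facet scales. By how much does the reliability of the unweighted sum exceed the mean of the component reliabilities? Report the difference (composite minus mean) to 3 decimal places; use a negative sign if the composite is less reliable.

0.018

Var(sum) = 2 + 0.68 = 2.68; true-score variance = 1.86 + 0.68 = 2.54; composite reliability = 0.9478.
Mean component reliability = 0.9300.
Difference = 0.9478 − 0.9300 = 0.018.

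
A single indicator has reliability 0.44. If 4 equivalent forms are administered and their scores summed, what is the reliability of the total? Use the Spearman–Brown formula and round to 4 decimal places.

ρ_k = kρ / (1 + (k−1)ρ) = 4·0.44 / (1 + 3·0.44) = 1.760 / 2.320 = 0.7586.

0.7586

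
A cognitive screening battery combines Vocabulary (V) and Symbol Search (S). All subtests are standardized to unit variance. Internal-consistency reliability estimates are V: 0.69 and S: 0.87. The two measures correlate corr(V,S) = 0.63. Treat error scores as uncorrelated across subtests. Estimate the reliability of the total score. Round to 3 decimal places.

Var(V+S) = 2 + 2·[0.63] = 2 + 1.26 = 3.26.
Because errors are independent across components, Cov(Tᵢ,Tⱼ) = Cov(Xᵢ,Xⱼ); the off-diagonal part of the true-score variance is the same as above.
True-score variance = [0.69 + 0.87] + 1.26 = 1.56 + 1.26 = 2.82.
Reliability = 2.82 / 3.26 = 0.865.

0.865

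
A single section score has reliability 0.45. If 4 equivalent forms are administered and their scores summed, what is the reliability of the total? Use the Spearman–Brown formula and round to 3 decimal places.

0.766

ρ_k = kρ / (1 + (k−1)ρ) = 4·0.45 / (1 + 3·0.45) = 1.800 / 2.350 = 0.766.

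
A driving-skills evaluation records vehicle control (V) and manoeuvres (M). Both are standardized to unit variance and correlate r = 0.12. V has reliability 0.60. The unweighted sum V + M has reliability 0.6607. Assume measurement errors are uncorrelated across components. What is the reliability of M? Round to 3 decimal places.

Var(V+M) = 2 + 2·0.12 = 2.240.
True-score variance = ρ_V + ρ_M + 2·0.12, so 0.6607 = (0.60 + ρ_M + 0.24) / 2.240.
ρ_M = 0.6607·2.240 − 0.60 − 0.24 = 0.640.

0.640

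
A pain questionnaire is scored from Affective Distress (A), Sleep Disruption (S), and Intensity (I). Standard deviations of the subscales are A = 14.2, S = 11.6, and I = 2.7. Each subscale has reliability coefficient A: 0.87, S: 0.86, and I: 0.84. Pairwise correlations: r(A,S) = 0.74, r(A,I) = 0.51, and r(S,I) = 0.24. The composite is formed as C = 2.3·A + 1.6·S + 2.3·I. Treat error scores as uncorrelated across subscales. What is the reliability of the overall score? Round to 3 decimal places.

0.926

Var(C) = 2.3²·14.2² + 1.6²·11.6² + 2.3²·2.7² + 2·[3.68·14.2·11.6·0.74 + 5.29·14.2·2.7·0.51 + 3.68·11.6·2.7·0.24] = 1449.71 + 1159.33 = 2609.04.
Under uncorrelated errors the observed covariances equal the true-score covariances, so only the own-variance terms attenuate.
True-score variance = [2.3²·14.2²·0.87 + 1.6²·11.6²·0.86 + 2.3²·2.7²·0.84] + 1159.33 = 1256.65 + 1159.33 = 2415.98.
Reliability = 2415.98 / 2609.04 = 0.926.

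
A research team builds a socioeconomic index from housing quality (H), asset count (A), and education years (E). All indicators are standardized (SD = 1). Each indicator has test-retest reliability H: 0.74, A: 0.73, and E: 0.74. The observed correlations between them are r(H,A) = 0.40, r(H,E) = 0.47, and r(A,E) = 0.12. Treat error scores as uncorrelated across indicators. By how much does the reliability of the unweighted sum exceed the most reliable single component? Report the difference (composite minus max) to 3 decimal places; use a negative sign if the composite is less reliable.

0.101

Var(sum) = 3 + 1.98 = 4.98; true-score variance = 2.21 + 1.98 = 4.19; composite reliability = 0.8414.
Max component reliability = 0.7400.
Difference = 0.8414 − 0.7400 = 0.101.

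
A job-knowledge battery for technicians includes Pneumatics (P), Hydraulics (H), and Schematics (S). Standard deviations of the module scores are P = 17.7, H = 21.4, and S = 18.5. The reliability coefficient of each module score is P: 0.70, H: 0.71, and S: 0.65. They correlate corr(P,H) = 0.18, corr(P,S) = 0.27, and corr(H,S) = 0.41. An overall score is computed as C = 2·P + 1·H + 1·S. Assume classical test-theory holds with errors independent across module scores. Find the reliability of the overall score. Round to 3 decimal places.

0.791

Var(C) = 2²·17.7² + 21.4² + 18.5² + 2·[2·17.7·21.4·0.18 + 2·17.7·18.5·0.27 + 21.4·18.5·0.41] = 2053.37 + 951.006 = 3004.38.
Because errors are independent across components, Cov(Tᵢ,Tⱼ) = Cov(Xᵢ,Xⱼ); the off-diagonal part of the true-score variance is the same as above.
True-score variance = [2²·17.7²·0.70 + 21.4²·0.71 + 18.5²·0.65] + 951.006 = 1424.83 + 951.006 = 2375.83.
Reliability = 2375.83 / 3004.38 = 0.791.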